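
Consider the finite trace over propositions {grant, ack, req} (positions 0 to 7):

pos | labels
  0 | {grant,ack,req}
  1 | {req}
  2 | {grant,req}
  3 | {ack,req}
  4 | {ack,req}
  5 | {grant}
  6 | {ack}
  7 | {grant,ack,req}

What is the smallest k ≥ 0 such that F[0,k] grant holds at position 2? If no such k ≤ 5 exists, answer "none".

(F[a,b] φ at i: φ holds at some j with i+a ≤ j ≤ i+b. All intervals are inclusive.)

Scan j = 2,3,… for grant:
  j=2: holds
First hit at j=2, so smallest k = 2-2 = 0.

0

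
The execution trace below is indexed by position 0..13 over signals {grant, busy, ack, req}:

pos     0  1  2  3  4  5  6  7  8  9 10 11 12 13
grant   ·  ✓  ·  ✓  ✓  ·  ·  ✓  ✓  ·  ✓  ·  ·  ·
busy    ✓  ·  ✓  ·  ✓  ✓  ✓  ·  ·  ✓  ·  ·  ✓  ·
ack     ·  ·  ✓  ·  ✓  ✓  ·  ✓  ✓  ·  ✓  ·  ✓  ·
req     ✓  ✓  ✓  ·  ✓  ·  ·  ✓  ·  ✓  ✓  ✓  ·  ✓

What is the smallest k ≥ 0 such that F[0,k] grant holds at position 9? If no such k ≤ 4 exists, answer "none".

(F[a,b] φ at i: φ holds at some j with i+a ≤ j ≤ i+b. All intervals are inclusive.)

Scan j = 9,10,… for grant:
  j=9: fails
  j=10: holds
First hit at j=10, so smallest k = 10-9 = 1.

1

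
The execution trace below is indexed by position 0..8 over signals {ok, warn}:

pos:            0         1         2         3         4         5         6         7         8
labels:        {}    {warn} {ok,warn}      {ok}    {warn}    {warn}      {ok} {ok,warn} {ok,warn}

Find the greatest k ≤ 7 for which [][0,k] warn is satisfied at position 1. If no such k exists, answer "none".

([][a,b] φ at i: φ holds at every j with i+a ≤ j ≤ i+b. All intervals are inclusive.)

1

warn must hold from j=1 onward; find where it first fails.
  j=1: holds
  j=2: holds
  j=3: fails
Holds on [1,2], so largest k = 1.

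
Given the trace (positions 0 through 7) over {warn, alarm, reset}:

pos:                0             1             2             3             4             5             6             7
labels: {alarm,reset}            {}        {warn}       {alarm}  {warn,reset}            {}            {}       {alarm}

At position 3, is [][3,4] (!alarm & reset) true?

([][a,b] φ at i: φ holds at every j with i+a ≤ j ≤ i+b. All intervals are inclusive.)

Check (!alarm & reset) at every j in [6,7]:
  j=6: false
  j=7: false
Fails at j=6 → formula fails.

False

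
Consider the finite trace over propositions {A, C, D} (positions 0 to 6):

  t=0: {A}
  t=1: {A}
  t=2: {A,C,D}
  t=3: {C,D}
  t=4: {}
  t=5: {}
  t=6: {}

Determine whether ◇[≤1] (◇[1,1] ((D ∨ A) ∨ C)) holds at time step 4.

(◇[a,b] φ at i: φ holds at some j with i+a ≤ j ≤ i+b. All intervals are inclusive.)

Does not hold

Check ◇[1,1] ((D ∨ A) ∨ C) at each j in [4,5]:
  j=4: fails (none in [5,5])
  j=5: fails (none in [6,6])
No position in the window satisfies it → formula fails.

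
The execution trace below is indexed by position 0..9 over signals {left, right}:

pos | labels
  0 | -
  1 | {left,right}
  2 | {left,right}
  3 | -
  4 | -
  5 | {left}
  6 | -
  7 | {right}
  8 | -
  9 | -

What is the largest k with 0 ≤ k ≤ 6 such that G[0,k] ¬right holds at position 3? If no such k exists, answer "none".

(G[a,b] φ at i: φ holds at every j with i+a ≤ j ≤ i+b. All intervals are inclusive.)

3

¬right must hold from j=3 onward; find where it first fails.
  j=3: holds
  j=4: holds
  j=5: holds
  j=6: holds
  j=7: fails
Holds on [3,6], so largest k = 3.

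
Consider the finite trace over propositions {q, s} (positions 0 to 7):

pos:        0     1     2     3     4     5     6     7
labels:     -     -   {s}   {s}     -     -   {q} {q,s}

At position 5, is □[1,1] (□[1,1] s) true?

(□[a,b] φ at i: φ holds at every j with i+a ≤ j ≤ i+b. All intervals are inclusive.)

True

Check □[1,1] s at every j in [6,6]:
  j=6: holds on [7,7]
All positions satisfy it → formula holds.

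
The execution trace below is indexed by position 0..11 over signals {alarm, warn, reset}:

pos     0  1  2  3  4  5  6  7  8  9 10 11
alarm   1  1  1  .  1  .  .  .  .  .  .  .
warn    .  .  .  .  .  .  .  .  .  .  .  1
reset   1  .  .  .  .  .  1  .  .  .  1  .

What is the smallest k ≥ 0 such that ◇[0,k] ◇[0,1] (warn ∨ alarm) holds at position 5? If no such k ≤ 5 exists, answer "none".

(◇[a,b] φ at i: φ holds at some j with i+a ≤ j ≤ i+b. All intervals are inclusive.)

Scan j = 5,6,… for ◇[0,1] (warn ∨ alarm):
  j=5: fails
  j=6: fails
  j=7: fails
  j=8: fails
  j=9: fails
  j=10: holds
First hit at j=10, so smallest k = 10-5 = 5.

5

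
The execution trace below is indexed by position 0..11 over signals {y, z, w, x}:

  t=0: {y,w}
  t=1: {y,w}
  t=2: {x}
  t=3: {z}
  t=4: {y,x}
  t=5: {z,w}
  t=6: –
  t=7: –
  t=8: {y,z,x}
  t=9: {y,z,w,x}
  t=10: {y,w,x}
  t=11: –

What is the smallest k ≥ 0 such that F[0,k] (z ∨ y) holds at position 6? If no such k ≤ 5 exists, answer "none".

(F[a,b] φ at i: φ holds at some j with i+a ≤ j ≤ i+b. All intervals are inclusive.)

Scan j = 6,7,… for (z ∨ y):
  j=6: fails
  j=7: fails
  j=8: holds
First hit at j=8, so smallest k = 8-6 = 2.

2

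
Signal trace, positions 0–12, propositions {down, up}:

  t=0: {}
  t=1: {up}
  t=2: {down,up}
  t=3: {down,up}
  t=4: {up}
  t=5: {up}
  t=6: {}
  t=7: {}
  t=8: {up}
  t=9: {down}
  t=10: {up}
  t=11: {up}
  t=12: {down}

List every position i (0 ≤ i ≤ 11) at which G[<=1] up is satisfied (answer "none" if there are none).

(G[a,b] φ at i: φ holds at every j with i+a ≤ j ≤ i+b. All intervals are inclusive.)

Evaluate at each i in [0,11]:
  i=0: ✗ (fails at j=0)
  i=1: ✓ (all of [1,2])
  i=2: ✓ (all of [2,3])
  i=3: ✓ (all of [3,4])
  i=4: ✓ (all of [4,5])
  i=5: ✗ (fails at j=6)
  i=6: ✗ (fails at j=6)
  i=7: ✗ (fails at j=7)
  i=8: ✗ (fails at j=9)
  i=9: ✗ (fails at j=9)
  i=10: ✓ (all of [10,11])
  i=11: ✗ (fails at j=12)

1, 2, 3, 4, 10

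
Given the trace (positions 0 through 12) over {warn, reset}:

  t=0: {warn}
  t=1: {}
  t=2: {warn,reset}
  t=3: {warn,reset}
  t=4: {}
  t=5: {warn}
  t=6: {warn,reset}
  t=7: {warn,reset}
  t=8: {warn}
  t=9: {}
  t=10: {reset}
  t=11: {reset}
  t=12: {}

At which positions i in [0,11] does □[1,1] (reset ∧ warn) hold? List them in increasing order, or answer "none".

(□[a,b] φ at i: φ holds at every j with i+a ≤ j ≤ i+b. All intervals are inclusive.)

Evaluate at each i in [0,11]:
  i=0: ✗ (fails at j=1)
  i=1: ✓ (all of [2,2])
  i=2: ✓ (all of [3,3])
  i=3: ✗ (fails at j=4)
  i=4: ✗ (fails at j=5)
  i=5: ✓ (all of [6,6])
  i=6: ✓ (all of [7,7])
  i=7: ✗ (fails at j=8)
  i=8: ✗ (fails at j=9)
  i=9: ✗ (fails at j=10)
  i=10: ✗ (fails at j=11)
  i=11: ✗ (fails at j=12)

1, 2, 5, 6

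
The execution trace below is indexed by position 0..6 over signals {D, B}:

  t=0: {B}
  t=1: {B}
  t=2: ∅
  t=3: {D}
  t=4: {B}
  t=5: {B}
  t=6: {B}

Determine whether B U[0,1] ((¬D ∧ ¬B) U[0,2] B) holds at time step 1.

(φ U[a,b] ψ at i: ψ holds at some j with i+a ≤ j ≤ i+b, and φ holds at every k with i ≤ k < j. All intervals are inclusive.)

Yes

Need some j in [1,2] with ((¬D ∧ ¬B) U[0,2] B), and B at every k in [1,j-1].
  j=1: ((¬D ∧ ¬B) U[0,2] B) holds; no prefix to check → satisfied.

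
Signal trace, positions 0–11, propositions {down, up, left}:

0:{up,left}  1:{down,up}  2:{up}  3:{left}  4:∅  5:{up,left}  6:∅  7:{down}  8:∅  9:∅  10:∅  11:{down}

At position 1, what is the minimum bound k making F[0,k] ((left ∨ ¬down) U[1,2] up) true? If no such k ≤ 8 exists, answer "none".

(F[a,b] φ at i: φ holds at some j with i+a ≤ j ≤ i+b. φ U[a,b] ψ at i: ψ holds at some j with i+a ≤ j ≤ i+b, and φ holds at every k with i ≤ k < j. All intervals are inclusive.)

2

Scan j = 1,2,… for ((left ∨ ¬down) U[1,2] up):
  j=1: fails
  j=2: fails
  j=3: holds
First hit at j=3, so smallest k = 3-1 = 2.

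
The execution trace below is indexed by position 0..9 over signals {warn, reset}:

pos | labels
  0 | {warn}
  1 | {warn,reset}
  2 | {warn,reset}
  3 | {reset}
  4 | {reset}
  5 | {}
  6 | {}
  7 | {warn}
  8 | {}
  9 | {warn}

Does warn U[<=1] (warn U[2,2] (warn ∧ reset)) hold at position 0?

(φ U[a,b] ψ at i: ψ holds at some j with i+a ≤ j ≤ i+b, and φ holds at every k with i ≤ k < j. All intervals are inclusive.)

Need some j in [0,1] with (warn U[2,2] (warn ∧ reset)), and warn at every k in [0,j-1].
  j=0: (warn U[2,2] (warn ∧ reset)) holds; no prefix to check → satisfied.

Yes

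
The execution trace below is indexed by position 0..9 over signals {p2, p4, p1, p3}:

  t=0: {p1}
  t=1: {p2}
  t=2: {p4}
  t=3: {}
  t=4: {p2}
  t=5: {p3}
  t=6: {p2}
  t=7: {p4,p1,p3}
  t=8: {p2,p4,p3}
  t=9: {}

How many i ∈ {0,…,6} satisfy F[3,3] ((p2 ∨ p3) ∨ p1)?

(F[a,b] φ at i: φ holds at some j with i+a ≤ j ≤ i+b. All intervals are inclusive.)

5

Evaluate at each i in [0,6]:
  i=0: ✗ (none in [3,3])
  i=1: ✓ (witness j=4)
  i=2: ✓ (witness j=5)
  i=3: ✓ (witness j=6)
  i=4: ✓ (witness j=7)
  i=5: ✓ (witness j=8)
  i=6: ✗ (none in [9,9])
Positions where it holds: {1, 2, 3, 4, 5} → 5.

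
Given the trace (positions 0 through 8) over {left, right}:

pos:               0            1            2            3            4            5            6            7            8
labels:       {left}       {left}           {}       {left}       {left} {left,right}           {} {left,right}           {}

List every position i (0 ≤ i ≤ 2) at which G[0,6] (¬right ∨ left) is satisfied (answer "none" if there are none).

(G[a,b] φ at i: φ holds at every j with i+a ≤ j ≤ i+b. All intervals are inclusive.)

Evaluate at each i in [0,2]:
  i=0: ✓ (all of [0,6])
  i=1: ✓ (all of [1,7])
  i=2: ✓ (all of [2,8])

0, 1, 2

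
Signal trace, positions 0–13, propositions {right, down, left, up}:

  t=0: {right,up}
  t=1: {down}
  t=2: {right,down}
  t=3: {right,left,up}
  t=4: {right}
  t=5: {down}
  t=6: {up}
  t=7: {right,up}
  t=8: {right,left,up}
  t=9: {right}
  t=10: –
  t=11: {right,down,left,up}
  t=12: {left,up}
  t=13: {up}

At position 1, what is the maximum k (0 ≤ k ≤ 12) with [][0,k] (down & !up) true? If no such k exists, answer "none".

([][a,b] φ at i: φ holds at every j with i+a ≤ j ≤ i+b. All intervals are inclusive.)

(down & !up) must hold from j=1 onward; find where it first fails.
  j=1: holds
  j=2: holds
  j=3: fails
Holds on [1,2], so largest k = 1.

1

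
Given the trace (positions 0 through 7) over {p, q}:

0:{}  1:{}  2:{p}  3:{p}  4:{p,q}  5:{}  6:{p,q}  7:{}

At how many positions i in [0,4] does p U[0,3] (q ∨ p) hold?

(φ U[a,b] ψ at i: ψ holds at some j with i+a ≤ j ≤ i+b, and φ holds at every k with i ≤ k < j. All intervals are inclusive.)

3

Evaluate at each i in [0,4]:
  i=0: ✗ (lhs fails at k=0 before rhs at j=2)
  i=1: ✗ (lhs fails at k=1 before rhs at j=2)
  i=2: ✓ (rhs at j=2)
  i=3: ✓ (rhs at j=3)
  i=4: ✓ (rhs at j=4)
Positions where it holds: {2, 3, 4} → 3.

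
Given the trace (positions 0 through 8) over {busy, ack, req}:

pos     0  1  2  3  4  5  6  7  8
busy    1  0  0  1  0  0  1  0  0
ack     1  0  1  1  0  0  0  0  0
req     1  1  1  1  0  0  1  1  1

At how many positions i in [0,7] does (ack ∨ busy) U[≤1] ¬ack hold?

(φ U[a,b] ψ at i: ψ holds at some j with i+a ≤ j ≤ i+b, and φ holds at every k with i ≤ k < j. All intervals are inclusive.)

Evaluate at each i in [0,7]:
  i=0: ✓ (rhs at j=1; lhs holds on [0,0])
  i=1: ✓ (rhs at j=1)
  i=2: ✗ (no rhs in [2,3])
  i=3: ✓ (rhs at j=4; lhs holds on [3,3])
  i=4: ✓ (rhs at j=4)
  i=5: ✓ (rhs at j=5)
  i=6: ✓ (rhs at j=6)
  i=7: ✓ (rhs at j=7)
Positions where it holds: {0, 1, 3, 4, 5, 6, 7} → 7.

7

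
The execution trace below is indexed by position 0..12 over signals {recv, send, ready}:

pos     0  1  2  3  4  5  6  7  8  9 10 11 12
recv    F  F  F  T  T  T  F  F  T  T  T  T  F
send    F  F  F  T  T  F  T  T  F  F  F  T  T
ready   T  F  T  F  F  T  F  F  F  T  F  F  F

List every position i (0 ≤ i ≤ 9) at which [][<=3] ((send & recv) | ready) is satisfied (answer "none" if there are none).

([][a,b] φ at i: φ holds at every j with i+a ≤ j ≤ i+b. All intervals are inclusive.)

2

Evaluate at each i in [0,9]:
  i=0: ✗ (fails at j=1)
  i=1: ✗ (fails at j=1)
  i=2: ✓ (all of [2,5])
  i=3: ✗ (fails at j=6)
  i=4: ✗ (fails at j=6)
  i=5: ✗ (fails at j=6)
  i=6: ✗ (fails at j=6)
  i=7: ✗ (fails at j=7)
  i=8: ✗ (fails at j=8)
  i=9: ✗ (fails at j=10)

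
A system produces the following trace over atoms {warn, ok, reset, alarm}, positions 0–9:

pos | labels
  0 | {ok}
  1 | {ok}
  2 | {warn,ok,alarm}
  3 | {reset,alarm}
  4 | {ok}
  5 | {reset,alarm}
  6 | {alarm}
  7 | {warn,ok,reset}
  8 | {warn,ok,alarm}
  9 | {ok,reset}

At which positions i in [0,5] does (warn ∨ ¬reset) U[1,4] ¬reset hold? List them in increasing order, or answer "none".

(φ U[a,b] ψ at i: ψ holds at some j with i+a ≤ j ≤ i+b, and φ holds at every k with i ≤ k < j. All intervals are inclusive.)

0, 1

Evaluate at each i in [0,5]:
  i=0: ✓ (rhs at j=1; lhs holds on [0,0])
  i=1: ✓ (rhs at j=2; lhs holds on [1,1])
  i=2: ✗ (lhs fails at k=3 before rhs at j=4)
  i=3: ✗ (lhs fails at k=3 before rhs at j=4)
  i=4: ✗ (lhs fails at k=5 before rhs at j=6)
  i=5: ✗ (lhs fails at k=5 before rhs at j=6)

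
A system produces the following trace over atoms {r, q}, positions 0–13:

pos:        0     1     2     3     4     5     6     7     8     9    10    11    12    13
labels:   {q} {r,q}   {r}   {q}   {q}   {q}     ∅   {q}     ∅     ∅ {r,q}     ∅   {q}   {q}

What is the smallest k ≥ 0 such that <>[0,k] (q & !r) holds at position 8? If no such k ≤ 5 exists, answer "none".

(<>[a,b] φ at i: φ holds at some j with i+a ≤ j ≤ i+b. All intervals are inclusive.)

4

Scan j = 8,9,… for (q & !r):
  j=8: fails
  j=9: fails
  j=10: fails
  j=11: fails
  j=12: holds
First hit at j=12, so smallest k = 12-8 = 4.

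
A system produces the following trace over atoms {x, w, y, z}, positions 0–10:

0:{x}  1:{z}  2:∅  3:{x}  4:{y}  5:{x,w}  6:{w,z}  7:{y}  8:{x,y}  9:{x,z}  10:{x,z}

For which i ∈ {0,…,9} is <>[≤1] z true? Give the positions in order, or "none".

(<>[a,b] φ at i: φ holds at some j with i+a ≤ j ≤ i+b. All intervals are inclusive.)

Evaluate at each i in [0,9]:
  i=0: ✓ (witness j=1)
  i=1: ✓ (witness j=1)
  i=2: ✗ (none in [2,3])
  i=3: ✗ (none in [3,4])
  i=4: ✗ (none in [4,5])
  i=5: ✓ (witness j=6)
  i=6: ✓ (witness j=6)
  i=7: ✗ (none in [7,8])
  i=8: ✓ (witness j=9)
  i=9: ✓ (witness j=9)

0, 1, 5, 6, 8, 9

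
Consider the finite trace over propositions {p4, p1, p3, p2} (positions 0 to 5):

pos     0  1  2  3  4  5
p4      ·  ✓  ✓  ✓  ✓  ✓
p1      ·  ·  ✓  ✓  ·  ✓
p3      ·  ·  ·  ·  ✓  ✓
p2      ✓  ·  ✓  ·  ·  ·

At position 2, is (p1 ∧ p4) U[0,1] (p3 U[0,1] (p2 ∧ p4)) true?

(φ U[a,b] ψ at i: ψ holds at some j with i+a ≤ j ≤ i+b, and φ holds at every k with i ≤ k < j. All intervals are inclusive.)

Need some j in [2,3] with (p3 U[0,1] (p2 ∧ p4)), and (p1 ∧ p4) at every k in [2,j-1].
  j=2: (p3 U[0,1] (p2 ∧ p4)) holds; no prefix to check → satisfied.

Yes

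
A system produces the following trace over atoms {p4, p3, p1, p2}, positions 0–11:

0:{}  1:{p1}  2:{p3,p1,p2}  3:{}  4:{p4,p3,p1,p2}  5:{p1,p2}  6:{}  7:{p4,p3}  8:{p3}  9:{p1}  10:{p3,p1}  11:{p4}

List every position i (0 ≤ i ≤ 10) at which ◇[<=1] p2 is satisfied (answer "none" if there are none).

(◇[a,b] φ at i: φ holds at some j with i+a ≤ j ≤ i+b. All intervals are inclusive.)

Evaluate at each i in [0,10]:
  i=0: ✗ (none in [0,1])
  i=1: ✓ (witness j=2)
  i=2: ✓ (witness j=2)
  i=3: ✓ (witness j=4)
  i=4: ✓ (witness j=4)
  i=5: ✓ (witness j=5)
  i=6: ✗ (none in [6,7])
  i=7: ✗ (none in [7,8])
  i=8: ✗ (none in [8,9])
  i=9: ✗ (none in [9,10])
  i=10: ✗ (none in [10,11])

1, 2, 3, 4, 5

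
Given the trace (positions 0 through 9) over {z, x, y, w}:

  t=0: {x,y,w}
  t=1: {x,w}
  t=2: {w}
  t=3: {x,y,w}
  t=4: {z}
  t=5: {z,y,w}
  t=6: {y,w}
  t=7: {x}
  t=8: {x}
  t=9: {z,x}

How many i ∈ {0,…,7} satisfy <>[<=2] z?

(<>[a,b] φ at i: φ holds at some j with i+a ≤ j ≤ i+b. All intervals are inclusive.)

Evaluate at each i in [0,7]:
  i=0: ✗ (none in [0,2])
  i=1: ✗ (none in [1,3])
  i=2: ✓ (witness j=4)
  i=3: ✓ (witness j=4)
  i=4: ✓ (witness j=4)
  i=5: ✓ (witness j=5)
  i=6: ✗ (none in [6,8])
  i=7: ✓ (witness j=9)
Positions where it holds: {2, 3, 4, 5, 7} → 5.

5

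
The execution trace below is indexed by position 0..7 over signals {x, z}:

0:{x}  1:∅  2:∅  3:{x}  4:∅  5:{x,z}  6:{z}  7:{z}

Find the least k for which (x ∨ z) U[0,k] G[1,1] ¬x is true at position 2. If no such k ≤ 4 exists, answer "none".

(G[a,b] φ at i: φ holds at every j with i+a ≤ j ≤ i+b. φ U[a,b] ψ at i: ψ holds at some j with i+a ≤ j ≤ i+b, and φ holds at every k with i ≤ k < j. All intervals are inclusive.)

Need earliest j ≥ 2 with G[1,1] ¬x, and (x ∨ z) at every k in [2,j-1].
  j=2: rhs fails.
  j=3: rhs holds but lhs fails at k=2.
  j=4: rhs fails.
  j=5: rhs holds but lhs fails at k=2.
  j=6: rhs holds but lhs fails at k=2.
No witness within the range → none.

none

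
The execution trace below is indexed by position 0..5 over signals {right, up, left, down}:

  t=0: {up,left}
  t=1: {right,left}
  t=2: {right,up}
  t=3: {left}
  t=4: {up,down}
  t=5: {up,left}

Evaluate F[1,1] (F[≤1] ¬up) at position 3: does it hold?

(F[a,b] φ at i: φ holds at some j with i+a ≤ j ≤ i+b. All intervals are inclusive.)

Check F[≤1] ¬up at each j in [4,4]:
  j=4: fails (none in [4,5])
No position in the window satisfies it → formula fails.

False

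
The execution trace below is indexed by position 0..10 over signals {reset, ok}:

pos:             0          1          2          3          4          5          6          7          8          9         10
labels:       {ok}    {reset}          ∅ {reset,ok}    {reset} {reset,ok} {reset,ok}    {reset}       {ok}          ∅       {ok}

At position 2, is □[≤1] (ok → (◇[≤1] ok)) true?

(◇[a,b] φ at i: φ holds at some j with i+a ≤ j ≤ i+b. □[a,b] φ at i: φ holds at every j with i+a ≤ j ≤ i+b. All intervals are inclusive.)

Yes

Check (ok → (◇[≤1] ok)) at every j in [2,3]:
  j=2: antecedent false → ✓
  j=3: antecedent true; consequent holds (witness at 3) → ✓
All positions satisfy it → formula holds.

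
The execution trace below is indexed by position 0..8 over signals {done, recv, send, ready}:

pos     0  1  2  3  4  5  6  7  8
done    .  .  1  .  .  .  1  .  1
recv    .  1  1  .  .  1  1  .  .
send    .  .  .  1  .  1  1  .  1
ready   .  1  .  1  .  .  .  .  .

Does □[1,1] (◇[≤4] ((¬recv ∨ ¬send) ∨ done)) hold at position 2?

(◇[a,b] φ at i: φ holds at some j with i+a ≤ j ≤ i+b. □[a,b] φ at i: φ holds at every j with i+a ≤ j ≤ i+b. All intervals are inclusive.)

Yes

Check ◇[≤4] ((¬recv ∨ ¬send) ∨ done) at every j in [3,3]:
  j=3: holds (witness at 3)
All positions satisfy it → formula holds.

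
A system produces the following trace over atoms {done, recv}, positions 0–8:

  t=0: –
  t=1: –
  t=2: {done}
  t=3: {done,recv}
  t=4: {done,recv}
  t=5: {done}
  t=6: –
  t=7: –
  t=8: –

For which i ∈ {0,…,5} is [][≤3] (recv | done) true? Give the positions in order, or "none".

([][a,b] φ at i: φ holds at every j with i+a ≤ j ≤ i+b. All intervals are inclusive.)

2

Evaluate at each i in [0,5]:
  i=0: ✗ (fails at j=0)
  i=1: ✗ (fails at j=1)
  i=2: ✓ (all of [2,5])
  i=3: ✗ (fails at j=6)
  i=4: ✗ (fails at j=6)
  i=5: ✗ (fails at j=6)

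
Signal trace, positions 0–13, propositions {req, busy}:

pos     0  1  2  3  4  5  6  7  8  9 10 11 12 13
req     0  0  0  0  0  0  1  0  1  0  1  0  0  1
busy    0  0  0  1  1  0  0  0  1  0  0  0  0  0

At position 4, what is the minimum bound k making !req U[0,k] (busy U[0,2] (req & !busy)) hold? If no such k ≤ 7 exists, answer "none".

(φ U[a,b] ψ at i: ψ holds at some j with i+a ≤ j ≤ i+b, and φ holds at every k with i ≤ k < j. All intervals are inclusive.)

2

Need earliest j ≥ 4 with (busy U[0,2] (req & !busy)), and !req at every k in [4,j-1].
  j=4: rhs fails.
  j=5: rhs fails.
  j=6: rhs holds; lhs holds on [4,5]. k = 2.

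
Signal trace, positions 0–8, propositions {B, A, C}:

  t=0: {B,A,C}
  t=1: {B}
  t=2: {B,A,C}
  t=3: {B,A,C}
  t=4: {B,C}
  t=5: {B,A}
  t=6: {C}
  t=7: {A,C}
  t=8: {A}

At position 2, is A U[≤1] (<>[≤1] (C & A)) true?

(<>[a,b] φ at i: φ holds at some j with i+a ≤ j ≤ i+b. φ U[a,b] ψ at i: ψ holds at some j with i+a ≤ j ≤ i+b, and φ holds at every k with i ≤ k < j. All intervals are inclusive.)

Holds

Need some j in [2,3] with <>[≤1] (C & A), and A at every k in [2,j-1].
  j=2: <>[≤1] (C & A) holds; no prefix to check → satisfied.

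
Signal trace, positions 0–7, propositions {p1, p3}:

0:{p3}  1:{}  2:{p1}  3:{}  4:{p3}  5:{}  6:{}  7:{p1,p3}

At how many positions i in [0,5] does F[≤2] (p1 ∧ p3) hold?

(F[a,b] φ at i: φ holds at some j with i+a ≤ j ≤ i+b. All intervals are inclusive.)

Evaluate at each i in [0,5]:
  i=0: ✗ (none in [0,2])
  i=1: ✗ (none in [1,3])
  i=2: ✗ (none in [2,4])
  i=3: ✗ (none in [3,5])
  i=4: ✗ (none in [4,6])
  i=5: ✓ (witness j=7)
Positions where it holds: {5} → 1.

1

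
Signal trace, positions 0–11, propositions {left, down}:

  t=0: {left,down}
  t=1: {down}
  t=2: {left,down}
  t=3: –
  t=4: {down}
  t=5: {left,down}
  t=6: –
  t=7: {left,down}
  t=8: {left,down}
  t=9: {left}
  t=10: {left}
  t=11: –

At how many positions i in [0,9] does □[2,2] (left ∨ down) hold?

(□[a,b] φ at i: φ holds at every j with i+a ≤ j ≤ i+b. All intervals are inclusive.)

7

Evaluate at each i in [0,9]:
  i=0: ✓ (all of [2,2])
  i=1: ✗ (fails at j=3)
  i=2: ✓ (all of [4,4])
  i=3: ✓ (all of [5,5])
  i=4: ✗ (fails at j=6)
  i=5: ✓ (all of [7,7])
  i=6: ✓ (all of [8,8])
  i=7: ✓ (all of [9,9])
  i=8: ✓ (all of [10,10])
  i=9: ✗ (fails at j=11)
Positions where it holds: {0, 2, 3, 5, 6, 7, 8} → 7.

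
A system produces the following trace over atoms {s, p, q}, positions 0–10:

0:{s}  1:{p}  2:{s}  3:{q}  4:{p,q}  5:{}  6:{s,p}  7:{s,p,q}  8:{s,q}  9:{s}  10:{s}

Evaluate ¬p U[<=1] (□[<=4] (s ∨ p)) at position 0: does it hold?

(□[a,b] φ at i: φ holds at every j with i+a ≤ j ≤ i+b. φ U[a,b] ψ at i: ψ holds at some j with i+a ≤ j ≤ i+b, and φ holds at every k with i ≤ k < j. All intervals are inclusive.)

False

Need some j in [0,1] with □[<=4] (s ∨ p), and ¬p at every k in [0,j-1].
  j=0: □[<=4] (s ∨ p) — fails at 3.
  j=1: □[<=4] (s ∨ p) — fails at 3.
No j in the window works → until fails.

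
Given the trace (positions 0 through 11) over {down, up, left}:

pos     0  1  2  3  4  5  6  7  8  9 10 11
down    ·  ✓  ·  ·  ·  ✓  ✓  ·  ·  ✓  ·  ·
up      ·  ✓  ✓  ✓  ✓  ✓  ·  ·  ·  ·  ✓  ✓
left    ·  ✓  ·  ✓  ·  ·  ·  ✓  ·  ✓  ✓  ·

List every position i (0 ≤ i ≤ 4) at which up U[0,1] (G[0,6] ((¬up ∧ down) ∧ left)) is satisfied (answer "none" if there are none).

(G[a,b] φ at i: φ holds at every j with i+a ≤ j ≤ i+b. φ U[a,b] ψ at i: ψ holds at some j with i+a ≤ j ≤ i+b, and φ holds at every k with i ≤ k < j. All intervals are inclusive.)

Evaluate at each i in [0,4]:
  i=0: ✗ (no rhs in [0,1])
  i=1: ✗ (no rhs in [1,2])
  i=2: ✗ (no rhs in [2,3])
  i=3: ✗ (no rhs in [3,4])
  i=4: ✗ (no rhs in [4,5])

none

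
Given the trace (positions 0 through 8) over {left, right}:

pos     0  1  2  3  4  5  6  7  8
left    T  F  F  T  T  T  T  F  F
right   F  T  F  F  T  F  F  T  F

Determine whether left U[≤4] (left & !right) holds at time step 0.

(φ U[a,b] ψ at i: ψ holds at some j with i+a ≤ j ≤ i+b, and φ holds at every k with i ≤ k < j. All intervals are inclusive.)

Yes

Need some j in [0,4] with (left & !right), and left at every k in [0,j-1].
  j=0: (left & !right) holds; no prefix to check → satisfied.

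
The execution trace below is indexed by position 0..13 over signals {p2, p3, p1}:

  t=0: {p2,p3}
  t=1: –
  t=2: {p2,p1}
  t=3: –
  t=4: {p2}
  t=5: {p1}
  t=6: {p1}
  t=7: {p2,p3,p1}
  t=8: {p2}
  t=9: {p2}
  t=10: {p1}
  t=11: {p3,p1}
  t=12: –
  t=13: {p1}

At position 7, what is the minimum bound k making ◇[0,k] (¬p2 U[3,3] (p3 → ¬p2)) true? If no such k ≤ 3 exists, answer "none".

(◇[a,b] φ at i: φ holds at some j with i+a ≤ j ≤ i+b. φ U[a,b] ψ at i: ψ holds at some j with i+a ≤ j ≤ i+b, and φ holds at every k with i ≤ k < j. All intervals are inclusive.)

3

Scan j = 7,8,… for (¬p2 U[3,3] (p3 → ¬p2)):
  j=7: fails
  j=8: fails
  j=9: fails
  j=10: holds
First hit at j=10, so smallest k = 10-7 = 3.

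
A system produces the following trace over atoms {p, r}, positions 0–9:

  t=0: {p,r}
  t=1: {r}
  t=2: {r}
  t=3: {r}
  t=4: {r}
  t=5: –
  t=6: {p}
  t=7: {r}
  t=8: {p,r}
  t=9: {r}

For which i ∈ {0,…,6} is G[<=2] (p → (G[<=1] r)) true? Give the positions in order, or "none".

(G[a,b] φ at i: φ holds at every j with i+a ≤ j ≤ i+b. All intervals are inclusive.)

Evaluate at each i in [0,6]:
  i=0: ✓ (all of [0,2])
  i=1: ✓ (all of [1,3])
  i=2: ✓ (all of [2,4])
  i=3: ✓ (all of [3,5])
  i=4: ✗ (fails at j=6)
  i=5: ✗ (fails at j=6)
  i=6: ✗ (fails at j=6)

0, 1, 2, 3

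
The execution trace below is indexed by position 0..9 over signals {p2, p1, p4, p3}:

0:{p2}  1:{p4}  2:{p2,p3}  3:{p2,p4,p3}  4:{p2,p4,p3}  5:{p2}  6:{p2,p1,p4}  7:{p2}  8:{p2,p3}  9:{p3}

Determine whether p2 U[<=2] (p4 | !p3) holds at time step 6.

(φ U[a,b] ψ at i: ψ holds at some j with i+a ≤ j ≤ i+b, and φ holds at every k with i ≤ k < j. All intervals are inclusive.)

Need some j in [6,8] with (p4 | !p3), and p2 at every k in [6,j-1].
  j=6: (p4 | !p3) holds; no prefix to check → satisfied.

Yes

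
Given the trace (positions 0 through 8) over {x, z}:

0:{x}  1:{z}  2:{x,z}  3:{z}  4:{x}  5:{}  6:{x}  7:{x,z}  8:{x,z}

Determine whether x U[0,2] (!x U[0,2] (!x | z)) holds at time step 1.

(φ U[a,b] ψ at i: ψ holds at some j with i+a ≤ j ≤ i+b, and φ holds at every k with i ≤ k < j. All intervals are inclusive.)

Holds

Need some j in [1,3] with (!x U[0,2] (!x | z)), and x at every k in [1,j-1].
  j=1: (!x U[0,2] (!x | z)) holds; no prefix to check → satisfied.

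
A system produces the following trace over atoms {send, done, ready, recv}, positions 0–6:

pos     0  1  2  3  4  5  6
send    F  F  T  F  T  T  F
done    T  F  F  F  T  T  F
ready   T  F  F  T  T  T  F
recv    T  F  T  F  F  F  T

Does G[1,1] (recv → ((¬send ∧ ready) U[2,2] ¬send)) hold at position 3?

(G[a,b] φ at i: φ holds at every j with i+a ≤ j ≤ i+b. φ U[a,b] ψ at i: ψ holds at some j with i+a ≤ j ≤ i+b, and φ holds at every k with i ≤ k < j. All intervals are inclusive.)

Check (recv → ((¬send ∧ ready) U[2,2] ¬send)) at every j in [4,4]:
  j=4: antecedent false → ✓
All positions satisfy it → formula holds.

True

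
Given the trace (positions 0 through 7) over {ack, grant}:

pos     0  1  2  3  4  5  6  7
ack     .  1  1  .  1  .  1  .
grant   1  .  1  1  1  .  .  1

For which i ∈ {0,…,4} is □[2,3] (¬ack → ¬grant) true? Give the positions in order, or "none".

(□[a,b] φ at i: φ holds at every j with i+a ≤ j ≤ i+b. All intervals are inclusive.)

2, 3

Evaluate at each i in [0,4]:
  i=0: ✗ (fails at j=3)
  i=1: ✗ (fails at j=3)
  i=2: ✓ (all of [4,5])
  i=3: ✓ (all of [5,6])
  i=4: ✗ (fails at j=7)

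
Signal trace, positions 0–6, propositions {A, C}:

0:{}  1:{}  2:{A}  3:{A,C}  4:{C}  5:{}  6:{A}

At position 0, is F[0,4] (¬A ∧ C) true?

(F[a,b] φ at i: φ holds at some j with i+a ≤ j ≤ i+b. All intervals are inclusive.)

Check (¬A ∧ C) at each j in [0,4]:
  j=0: false
  j=1: false
  j=2: false
  j=3: false
  j=4: true
Found at j=4 → formula holds.

Holds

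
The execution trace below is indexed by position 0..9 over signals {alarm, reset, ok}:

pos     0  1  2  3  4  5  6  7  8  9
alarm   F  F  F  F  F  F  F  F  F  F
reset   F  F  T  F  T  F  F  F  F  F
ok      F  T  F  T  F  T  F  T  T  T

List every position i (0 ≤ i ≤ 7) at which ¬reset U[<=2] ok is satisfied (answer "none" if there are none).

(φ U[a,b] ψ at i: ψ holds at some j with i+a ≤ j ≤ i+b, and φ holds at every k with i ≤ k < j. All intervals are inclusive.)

Evaluate at each i in [0,7]:
  i=0: ✓ (rhs at j=1; lhs holds on [0,0])
  i=1: ✓ (rhs at j=1)
  i=2: ✗ (lhs fails at k=2 before rhs at j=3)
  i=3: ✓ (rhs at j=3)
  i=4: ✗ (lhs fails at k=4 before rhs at j=5)
  i=5: ✓ (rhs at j=5)
  i=6: ✓ (rhs at j=7; lhs holds on [6,6])
  i=7: ✓ (rhs at j=7)

0, 1, 3, 5, 6, 7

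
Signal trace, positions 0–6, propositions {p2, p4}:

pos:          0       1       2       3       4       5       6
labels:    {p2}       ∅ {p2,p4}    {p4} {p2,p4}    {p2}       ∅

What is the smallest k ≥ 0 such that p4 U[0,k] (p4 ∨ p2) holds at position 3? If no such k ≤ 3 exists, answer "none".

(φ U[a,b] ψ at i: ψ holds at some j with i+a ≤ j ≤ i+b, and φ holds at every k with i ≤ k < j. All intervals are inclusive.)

0

Need earliest j ≥ 3 with (p4 ∨ p2), and p4 at every k in [3,j-1].
  j=3: rhs holds (empty prefix). k = 0.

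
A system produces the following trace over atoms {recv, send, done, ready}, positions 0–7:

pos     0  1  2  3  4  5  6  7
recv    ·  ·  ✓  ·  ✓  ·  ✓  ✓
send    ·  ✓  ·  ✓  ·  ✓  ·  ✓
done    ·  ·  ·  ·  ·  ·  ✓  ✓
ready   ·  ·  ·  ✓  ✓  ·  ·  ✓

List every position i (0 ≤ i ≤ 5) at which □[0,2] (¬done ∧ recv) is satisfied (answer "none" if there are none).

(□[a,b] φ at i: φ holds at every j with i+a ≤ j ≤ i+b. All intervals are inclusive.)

Evaluate at each i in [0,5]:
  i=0: ✗ (fails at j=0)
  i=1: ✗ (fails at j=1)
  i=2: ✗ (fails at j=3)
  i=3: ✗ (fails at j=3)
  i=4: ✗ (fails at j=5)
  i=5: ✗ (fails at j=5)

none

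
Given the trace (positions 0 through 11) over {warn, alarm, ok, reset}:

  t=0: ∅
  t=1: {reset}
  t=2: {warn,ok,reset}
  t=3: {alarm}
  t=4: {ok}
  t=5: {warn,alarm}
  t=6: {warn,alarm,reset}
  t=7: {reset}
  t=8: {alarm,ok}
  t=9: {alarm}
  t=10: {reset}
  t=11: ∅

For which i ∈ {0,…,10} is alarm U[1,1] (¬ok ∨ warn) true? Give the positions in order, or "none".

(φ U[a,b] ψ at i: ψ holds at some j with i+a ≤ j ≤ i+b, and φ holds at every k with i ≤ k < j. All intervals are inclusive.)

5, 6, 8, 9

Evaluate at each i in [0,10]:
  i=0: ✗ (lhs fails at k=0 before rhs at j=1)
  i=1: ✗ (lhs fails at k=1 before rhs at j=2)
  i=2: ✗ (lhs fails at k=2 before rhs at j=3)
  i=3: ✗ (no rhs in [4,4])
  i=4: ✗ (lhs fails at k=4 before rhs at j=5)
  i=5: ✓ (rhs at j=6; lhs holds on [5,5])
  i=6: ✓ (rhs at j=7; lhs holds on [6,6])
  i=7: ✗ (no rhs in [8,8])
  i=8: ✓ (rhs at j=9; lhs holds on [8,8])
  i=9: ✓ (rhs at j=10; lhs holds on [9,9])
  i=10: ✗ (lhs fails at k=10 before rhs at j=11)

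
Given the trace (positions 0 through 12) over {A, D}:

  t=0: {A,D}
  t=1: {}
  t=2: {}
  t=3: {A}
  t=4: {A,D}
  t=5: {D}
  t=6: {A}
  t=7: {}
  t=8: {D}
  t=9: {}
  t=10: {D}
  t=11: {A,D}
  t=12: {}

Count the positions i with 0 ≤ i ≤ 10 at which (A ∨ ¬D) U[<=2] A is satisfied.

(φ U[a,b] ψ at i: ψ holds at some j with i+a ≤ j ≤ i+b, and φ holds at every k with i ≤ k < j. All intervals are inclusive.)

6

Evaluate at each i in [0,10]:
  i=0: ✓ (rhs at j=0)
  i=1: ✓ (rhs at j=3; lhs holds on [1,2])
  i=2: ✓ (rhs at j=3; lhs holds on [2,2])
  i=3: ✓ (rhs at j=3)
  i=4: ✓ (rhs at j=4)
  i=5: ✗ (lhs fails at k=5 before rhs at j=6)
  i=6: ✓ (rhs at j=6)
  i=7: ✗ (no rhs in [7,9])
  i=8: ✗ (no rhs in [8,10])
  i=9: ✗ (lhs fails at k=10 before rhs at j=11)
  i=10: ✗ (lhs fails at k=10 before rhs at j=11)
Positions where it holds: {0, 1, 2, 3, 4, 6} → 6.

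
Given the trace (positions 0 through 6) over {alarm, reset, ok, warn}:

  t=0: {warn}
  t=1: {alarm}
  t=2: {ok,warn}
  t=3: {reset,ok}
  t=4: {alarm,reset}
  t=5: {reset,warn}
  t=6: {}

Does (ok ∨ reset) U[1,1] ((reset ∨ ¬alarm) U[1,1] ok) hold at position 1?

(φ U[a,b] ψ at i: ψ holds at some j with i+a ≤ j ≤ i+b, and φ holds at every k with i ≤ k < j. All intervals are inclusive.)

No

Need some j in [2,2] with ((reset ∨ ¬alarm) U[1,1] ok), and (ok ∨ reset) at every k in [1,j-1].
  j=2: ((reset ∨ ¬alarm) U[1,1] ok) holds, but (ok ∨ reset) fails at k=1 → not this j.
No j in the window works → until fails.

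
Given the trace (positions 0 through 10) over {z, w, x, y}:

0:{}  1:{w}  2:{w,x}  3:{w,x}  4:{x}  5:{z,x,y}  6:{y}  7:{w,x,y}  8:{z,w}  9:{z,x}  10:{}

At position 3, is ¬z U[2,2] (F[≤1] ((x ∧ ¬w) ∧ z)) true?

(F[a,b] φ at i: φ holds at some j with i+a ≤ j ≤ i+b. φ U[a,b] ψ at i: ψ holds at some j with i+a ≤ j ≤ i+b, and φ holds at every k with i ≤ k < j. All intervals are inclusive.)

Holds

Need some j in [5,5] with F[≤1] ((x ∧ ¬w) ∧ z), and ¬z at every k in [3,j-1].
  j=5: F[≤1] ((x ∧ ¬w) ∧ z) holds; ¬z holds at every k in [3,4] → satisfied.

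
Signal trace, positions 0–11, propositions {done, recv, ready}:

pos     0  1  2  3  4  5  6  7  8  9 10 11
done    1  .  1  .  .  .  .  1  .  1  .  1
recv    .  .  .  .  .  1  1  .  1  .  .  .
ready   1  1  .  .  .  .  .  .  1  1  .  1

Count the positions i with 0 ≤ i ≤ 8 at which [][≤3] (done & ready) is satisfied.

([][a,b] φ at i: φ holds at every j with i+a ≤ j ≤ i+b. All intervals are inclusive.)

Evaluate at each i in [0,8]:
  i=0: ✗ (fails at j=1)
  i=1: ✗ (fails at j=1)
  i=2: ✗ (fails at j=2)
  i=3: ✗ (fails at j=3)
  i=4: ✗ (fails at j=4)
  i=5: ✗ (fails at j=5)
  i=6: ✗ (fails at j=6)
  i=7: ✗ (fails at j=7)
  i=8: ✗ (fails at j=8)
Positions where it holds: {} → 0.

0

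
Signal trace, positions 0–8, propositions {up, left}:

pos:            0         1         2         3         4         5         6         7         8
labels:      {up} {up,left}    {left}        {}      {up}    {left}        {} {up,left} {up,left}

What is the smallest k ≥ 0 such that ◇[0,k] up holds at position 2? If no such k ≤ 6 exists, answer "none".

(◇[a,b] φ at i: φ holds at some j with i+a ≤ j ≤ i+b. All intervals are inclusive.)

Scan j = 2,3,… for up:
  j=2: fails
  j=3: fails
  j=4: holds
First hit at j=4, so smallest k = 4-2 = 2.

2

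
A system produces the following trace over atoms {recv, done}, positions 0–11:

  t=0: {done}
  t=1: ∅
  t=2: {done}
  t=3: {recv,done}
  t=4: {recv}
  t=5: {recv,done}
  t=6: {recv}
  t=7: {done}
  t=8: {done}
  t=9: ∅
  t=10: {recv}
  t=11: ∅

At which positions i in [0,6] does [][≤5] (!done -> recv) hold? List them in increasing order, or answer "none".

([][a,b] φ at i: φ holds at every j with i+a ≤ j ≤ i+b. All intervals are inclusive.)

2, 3

Evaluate at each i in [0,6]:
  i=0: ✗ (fails at j=1)
  i=1: ✗ (fails at j=1)
  i=2: ✓ (all of [2,7])
  i=3: ✓ (all of [3,8])
  i=4: ✗ (fails at j=9)
  i=5: ✗ (fails at j=9)
  i=6: ✗ (fails at j=9)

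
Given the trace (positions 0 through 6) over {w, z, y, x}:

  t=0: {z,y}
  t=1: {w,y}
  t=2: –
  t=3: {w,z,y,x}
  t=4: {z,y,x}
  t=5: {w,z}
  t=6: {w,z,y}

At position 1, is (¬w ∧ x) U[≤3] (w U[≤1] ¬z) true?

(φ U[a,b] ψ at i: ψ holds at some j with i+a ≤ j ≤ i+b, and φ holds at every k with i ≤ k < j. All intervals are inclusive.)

Need some j in [1,4] with (w U[≤1] ¬z), and (¬w ∧ x) at every k in [1,j-1].
  j=1: (w U[≤1] ¬z) holds; no prefix to check → satisfied.

Yes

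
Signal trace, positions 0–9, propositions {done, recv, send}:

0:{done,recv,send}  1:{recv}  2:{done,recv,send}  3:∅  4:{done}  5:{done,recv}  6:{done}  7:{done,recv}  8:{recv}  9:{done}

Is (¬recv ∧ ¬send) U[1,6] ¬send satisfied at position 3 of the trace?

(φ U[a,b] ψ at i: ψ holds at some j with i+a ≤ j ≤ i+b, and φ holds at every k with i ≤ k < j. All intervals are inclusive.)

Need some j in [4,9] with ¬send, and (¬recv ∧ ¬send) at every k in [3,j-1].
  j=4: ¬send holds; (¬recv ∧ ¬send) holds at every k in [3,3] → satisfied.

Holds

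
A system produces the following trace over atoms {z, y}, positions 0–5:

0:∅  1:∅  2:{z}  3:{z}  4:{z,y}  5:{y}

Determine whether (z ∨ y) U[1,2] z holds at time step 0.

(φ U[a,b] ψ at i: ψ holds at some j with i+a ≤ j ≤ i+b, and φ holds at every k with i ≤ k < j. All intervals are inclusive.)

Need some j in [1,2] with z, and (z ∨ y) at every k in [0,j-1].
  j=1: z false.
  j=2: z holds, but (z ∨ y) fails at k=0 → not this j.
No j in the window works → until fails.

No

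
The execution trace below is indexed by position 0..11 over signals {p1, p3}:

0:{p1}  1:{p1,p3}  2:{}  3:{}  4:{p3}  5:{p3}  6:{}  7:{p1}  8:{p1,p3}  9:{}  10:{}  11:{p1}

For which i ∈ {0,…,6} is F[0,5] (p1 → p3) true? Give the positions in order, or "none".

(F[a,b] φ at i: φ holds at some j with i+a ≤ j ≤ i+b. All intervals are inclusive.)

0, 1, 2, 3, 4, 5, 6

Evaluate at each i in [0,6]:
  i=0: ✓ (witness j=1)
  i=1: ✓ (witness j=1)
  i=2: ✓ (witness j=2)
  i=3: ✓ (witness j=3)
  i=4: ✓ (witness j=4)
  i=5: ✓ (witness j=5)
  i=6: ✓ (witness j=6)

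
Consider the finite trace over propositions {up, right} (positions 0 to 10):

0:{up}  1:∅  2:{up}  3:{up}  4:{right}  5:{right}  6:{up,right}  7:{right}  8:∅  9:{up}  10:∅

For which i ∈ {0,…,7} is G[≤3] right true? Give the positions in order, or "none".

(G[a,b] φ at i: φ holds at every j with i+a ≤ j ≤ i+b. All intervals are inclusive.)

4

Evaluate at each i in [0,7]:
  i=0: ✗ (fails at j=0)
  i=1: ✗ (fails at j=1)
  i=2: ✗ (fails at j=2)
  i=3: ✗ (fails at j=3)
  i=4: ✓ (all of [4,7])
  i=5: ✗ (fails at j=8)
  i=6: ✗ (fails at j=8)
  i=7: ✗ (fails at j=8)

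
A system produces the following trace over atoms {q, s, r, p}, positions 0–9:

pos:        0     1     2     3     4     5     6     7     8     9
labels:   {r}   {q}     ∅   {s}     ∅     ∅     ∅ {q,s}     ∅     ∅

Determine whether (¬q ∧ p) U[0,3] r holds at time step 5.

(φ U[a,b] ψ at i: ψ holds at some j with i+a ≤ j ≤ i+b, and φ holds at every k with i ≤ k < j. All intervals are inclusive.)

No

Need some j in [5,8] with r, and (¬q ∧ p) at every k in [5,j-1].
  j=5: r false.
  j=6: r false.
  j=7: r false.
  j=8: r false.
No j in the window works → until fails.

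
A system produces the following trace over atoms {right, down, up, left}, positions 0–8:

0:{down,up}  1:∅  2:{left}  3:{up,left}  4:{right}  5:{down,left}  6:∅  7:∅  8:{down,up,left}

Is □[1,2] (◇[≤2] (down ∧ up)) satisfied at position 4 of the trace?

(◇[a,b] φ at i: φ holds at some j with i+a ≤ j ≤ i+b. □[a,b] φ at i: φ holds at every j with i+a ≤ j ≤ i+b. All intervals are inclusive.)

No

Check ◇[≤2] (down ∧ up) at every j in [5,6]:
  j=5: fails (none in [5,7])
  j=6: holds (witness at 8)
Fails at j=5 → formula fails.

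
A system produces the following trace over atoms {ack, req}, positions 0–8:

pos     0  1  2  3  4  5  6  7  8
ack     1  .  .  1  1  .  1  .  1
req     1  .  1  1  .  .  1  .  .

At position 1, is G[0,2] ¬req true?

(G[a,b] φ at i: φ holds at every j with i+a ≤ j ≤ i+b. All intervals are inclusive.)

False

Check ¬req at every j in [1,3]:
  j=1: true
  j=2: false
  j=3: false
Fails at j=2 → formula fails.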